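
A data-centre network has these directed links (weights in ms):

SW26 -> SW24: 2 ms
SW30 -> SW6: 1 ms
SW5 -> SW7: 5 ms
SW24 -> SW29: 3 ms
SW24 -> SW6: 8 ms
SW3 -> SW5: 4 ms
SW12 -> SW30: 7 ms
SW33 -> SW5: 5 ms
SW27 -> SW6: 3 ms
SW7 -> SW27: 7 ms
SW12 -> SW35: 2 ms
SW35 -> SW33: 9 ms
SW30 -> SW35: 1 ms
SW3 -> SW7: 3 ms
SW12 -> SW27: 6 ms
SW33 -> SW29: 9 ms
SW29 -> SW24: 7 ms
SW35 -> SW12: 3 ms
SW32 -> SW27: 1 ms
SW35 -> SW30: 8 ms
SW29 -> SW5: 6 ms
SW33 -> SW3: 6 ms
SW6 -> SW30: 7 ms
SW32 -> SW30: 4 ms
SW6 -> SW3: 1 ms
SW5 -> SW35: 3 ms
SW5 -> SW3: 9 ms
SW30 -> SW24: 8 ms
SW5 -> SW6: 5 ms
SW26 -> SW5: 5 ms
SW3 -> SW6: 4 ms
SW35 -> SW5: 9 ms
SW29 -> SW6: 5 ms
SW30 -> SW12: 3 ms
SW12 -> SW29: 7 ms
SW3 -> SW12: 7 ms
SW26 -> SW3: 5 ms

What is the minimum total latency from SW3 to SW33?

16 ms

Compare a few routes:
SW3–SW5–SW35–SW33: 4+3+9 = 16
SW3–SW12–SW35–SW33: 7+2+9 = 18
SW3–SW6–SW30–SW35–SW33: 4+7+1+9 = 21
SW3–SW12–SW30–SW35–SW33: 7+7+1+9 = 24
The minimum is 16 ms via SW3–SW5–SW35–SW33.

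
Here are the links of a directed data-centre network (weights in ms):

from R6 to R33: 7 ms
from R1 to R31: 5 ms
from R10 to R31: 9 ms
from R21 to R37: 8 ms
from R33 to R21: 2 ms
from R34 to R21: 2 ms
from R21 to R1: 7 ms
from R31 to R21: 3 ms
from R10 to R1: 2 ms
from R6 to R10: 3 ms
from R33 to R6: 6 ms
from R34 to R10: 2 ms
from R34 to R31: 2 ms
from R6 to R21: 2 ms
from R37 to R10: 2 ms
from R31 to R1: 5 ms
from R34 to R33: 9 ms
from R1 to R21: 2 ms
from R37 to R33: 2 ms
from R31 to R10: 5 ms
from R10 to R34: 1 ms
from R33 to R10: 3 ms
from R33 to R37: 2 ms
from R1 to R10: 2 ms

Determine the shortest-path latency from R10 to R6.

16 ms

Settle nodes by increasing distance from R10:
R10: 0
R34: 1  (via R10)
R1: 2  (via R10)
R21: 3  (via R34)
R31: 3  (via R34)
R33: 10  (via R34)
R37: 11  (via R21)
R6: 16  (via R33)
Shortest route: R10–R34–R33–R6 = 16 ms.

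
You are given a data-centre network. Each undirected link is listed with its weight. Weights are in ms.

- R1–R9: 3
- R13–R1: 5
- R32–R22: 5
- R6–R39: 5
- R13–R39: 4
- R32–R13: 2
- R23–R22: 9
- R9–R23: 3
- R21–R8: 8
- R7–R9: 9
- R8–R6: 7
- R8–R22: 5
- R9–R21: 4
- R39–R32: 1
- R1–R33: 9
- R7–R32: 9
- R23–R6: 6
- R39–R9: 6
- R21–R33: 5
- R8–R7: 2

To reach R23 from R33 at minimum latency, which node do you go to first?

R21

Candidate routes:
R33 → R21 → R9 → R23: 5+4+3 = 12
R33 → R21 → R9 → R39 → R6 → R23: 5+4+6+5+6 = 26
R33 → R1 → R9 → R23: 9+3+3 = 15
The minimum is 12 ms via R33 → R21 → R9 → R23.
So from R33 the first move is to R21.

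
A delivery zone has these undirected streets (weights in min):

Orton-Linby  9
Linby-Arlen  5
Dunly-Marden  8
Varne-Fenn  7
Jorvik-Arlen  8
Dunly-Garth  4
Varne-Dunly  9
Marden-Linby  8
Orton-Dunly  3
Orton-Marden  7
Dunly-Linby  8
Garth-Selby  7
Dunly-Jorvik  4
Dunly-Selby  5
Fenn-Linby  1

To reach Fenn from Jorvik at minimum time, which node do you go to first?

Compare a few routes:
Jorvik - Arlen - Linby - Fenn: 8+5+1 = 14
Jorvik - Dunly - Linby - Fenn: 4+8+1 = 13
Jorvik - Dunly - Varne - Fenn: 4+9+7 = 20
Jorvik - Dunly - Orton - Linby - Fenn: 4+3+9+1 = 17
The minimum is 13 min via Jorvik - Dunly - Linby - Fenn.
So from Jorvik the first move is to Dunly.

Dunly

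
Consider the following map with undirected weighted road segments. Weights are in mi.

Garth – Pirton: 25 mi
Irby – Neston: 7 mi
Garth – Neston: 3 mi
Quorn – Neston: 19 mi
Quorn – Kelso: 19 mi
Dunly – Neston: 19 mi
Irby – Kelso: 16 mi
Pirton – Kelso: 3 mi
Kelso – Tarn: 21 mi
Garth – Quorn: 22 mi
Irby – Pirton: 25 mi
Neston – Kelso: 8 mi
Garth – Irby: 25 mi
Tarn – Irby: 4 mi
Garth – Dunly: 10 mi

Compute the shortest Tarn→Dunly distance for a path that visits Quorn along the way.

62 mi

Shortest Tarn→Quorn: Tarn–Irby–Neston–Quorn = 30
Shortest Quorn→Dunly: Quorn–Garth–Dunly = 32
Total via Quorn: 30 + 32 = 62 mi.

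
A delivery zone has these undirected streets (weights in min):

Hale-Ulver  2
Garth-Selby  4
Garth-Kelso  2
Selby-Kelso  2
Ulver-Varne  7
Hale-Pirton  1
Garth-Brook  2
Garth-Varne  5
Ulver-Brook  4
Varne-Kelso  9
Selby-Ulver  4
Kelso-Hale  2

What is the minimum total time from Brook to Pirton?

Compare a few routes:
Brook - Garth - Kelso - Hale - Pirton: 2+2+2+1 = 7
Brook - Garth - Selby - Kelso - Hale - Pirton: 2+4+2+2+1 = 11
Cheapest is Brook - Garth - Kelso - Hale - Pirton at 7 min.

7 min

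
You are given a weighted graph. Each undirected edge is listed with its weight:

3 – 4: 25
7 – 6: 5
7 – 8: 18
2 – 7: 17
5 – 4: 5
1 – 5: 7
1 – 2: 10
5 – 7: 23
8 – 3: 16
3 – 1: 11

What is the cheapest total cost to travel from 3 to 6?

Settle nodes by increasing distance from 3:
3: 0
1: 11  (via 3)
8: 16  (via 3)
5: 18  (via 1)
2: 21  (via 1)
4: 23  (via 5)
7: 34  (via 8)
6: 39  (via 7)
Shortest route: 3–8–7–6 = 39.

39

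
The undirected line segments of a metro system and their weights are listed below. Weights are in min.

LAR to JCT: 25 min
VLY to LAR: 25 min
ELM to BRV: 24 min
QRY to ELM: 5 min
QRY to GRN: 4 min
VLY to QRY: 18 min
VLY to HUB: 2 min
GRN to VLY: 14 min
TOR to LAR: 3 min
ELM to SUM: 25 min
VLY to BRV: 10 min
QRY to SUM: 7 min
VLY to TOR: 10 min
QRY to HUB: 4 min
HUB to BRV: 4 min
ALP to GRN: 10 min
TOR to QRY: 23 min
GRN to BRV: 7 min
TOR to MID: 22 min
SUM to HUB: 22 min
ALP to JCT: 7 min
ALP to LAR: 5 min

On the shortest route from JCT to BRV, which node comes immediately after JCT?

Compare a few routes:
JCT → ALP → GRN → QRY → HUB → BRV: 7+10+4+4+4 = 29
JCT → ALP → GRN → BRV: 7+10+7 = 24
The minimum is 24 min via JCT → ALP → GRN → BRV.
So from JCT the first move is to ALP.

ALP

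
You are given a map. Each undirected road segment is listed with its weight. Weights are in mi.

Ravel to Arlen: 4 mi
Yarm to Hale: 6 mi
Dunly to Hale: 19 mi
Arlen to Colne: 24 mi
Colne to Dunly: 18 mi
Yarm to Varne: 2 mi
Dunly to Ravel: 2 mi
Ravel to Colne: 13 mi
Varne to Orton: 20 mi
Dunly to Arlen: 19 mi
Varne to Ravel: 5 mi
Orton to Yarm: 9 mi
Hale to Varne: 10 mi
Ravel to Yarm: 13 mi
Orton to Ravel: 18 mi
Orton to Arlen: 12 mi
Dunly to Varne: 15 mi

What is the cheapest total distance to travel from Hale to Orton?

15 mi

Settle nodes by increasing distance from Hale:
Hale: 0
Yarm: 6  (via Hale)
Varne: 8  (via Yarm)
Ravel: 13  (via Varne)
Orton: 15  (via Yarm)
Shortest route: Hale–Yarm–Orton = 15 mi.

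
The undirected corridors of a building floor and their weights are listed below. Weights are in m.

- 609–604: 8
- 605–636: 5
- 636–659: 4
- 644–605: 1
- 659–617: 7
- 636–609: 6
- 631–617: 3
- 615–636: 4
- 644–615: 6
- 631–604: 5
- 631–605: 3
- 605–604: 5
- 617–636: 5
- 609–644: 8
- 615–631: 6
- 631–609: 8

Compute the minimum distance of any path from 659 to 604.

Compare a few routes:
659 - 636 - 605 - 631 - 604: 4+5+3+5 = 17
659 - 636 - 617 - 631 - 604: 4+5+3+5 = 17
659 - 617 - 631 - 604: 7+3+5 = 15
659 - 636 - 605 - 604: 4+5+5 = 14
Cheapest is 659 - 636 - 605 - 604 at 14 m.

14 m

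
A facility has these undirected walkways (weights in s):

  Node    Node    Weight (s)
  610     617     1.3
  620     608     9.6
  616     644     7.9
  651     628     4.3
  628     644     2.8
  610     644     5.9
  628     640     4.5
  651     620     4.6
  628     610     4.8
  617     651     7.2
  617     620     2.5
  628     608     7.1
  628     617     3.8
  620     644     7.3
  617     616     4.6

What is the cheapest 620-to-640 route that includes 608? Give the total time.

Shortest 620→608: 620–608 = 9.6
Shortest 608→640: 608–628–640 = 11.6
Total via 608: 9.6 + 11.6 = 21.2 s.

21.2 s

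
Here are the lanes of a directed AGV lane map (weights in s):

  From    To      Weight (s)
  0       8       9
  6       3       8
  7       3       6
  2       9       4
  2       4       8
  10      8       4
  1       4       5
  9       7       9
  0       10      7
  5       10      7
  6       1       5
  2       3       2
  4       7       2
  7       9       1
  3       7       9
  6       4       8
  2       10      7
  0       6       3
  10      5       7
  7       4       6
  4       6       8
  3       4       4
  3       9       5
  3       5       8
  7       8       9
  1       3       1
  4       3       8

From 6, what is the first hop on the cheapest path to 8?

Candidate routes:
6–4–7–8: 8+2+9 = 19
6–1–3–4–7–8: 5+1+4+2+9 = 21
6–3–4–7–8: 8+4+2+9 = 23
6–1–4–7–8: 5+5+2+9 = 21
Cheapest is 6–4–7–8 at 19 s.
So from 6 the first move is to 4.

4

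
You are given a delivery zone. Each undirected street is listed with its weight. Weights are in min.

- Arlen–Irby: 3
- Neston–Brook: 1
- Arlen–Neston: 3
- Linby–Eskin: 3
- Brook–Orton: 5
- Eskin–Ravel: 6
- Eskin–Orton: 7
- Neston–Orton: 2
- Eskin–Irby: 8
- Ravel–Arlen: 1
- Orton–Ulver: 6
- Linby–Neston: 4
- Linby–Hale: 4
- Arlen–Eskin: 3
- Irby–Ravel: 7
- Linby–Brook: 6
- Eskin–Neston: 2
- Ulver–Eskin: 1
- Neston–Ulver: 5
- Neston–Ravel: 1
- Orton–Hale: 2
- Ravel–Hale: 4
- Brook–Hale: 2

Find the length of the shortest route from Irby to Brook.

Enumerating some paths:
Irby - Arlen - Neston - Brook: 3+3+1 = 7
Irby - Arlen - Ravel - Neston - Brook: 3+1+1+1 = 6
Irby - Arlen - Eskin - Neston - Brook: 3+3+2+1 = 9
Cheapest is Irby - Arlen - Ravel - Neston - Brook at 6 min.

6 min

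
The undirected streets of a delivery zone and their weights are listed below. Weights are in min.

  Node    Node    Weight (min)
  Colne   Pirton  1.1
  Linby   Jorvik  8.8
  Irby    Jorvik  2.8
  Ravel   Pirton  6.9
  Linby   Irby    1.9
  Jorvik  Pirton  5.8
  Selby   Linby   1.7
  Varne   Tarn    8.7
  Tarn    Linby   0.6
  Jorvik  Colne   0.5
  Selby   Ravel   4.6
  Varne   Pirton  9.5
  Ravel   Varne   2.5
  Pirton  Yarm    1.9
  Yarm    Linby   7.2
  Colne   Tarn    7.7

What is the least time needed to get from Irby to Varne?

Running Dijkstra from Irby:
Irby: 0
Linby: 1.9  (via Irby)
Tarn: 2.5  (via Linby)
Jorvik: 2.8  (via Irby)
Colne: 3.3  (via Jorvik)
Selby: 3.6  (via Linby)
Pirton: 4.4  (via Colne)
Yarm: 6.3  (via Pirton)
Ravel: 8.2  (via Selby)
Varne: 10.7  (via Ravel)
Shortest route: Irby–Linby–Selby–Ravel–Varne = 10.7 min.

10.7 min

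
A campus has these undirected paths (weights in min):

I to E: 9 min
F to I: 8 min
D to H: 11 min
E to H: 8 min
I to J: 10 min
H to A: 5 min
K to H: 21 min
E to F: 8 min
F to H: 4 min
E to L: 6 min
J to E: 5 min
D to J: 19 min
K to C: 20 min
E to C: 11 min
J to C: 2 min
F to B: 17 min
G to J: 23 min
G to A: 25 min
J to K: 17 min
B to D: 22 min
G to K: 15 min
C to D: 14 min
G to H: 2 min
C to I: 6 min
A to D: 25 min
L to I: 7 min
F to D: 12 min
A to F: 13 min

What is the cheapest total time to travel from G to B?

Settle nodes by increasing distance from G:
G: 0
H: 2  (via G)
F: 6  (via H)
A: 7  (via H)
E: 10  (via H)
D: 13  (via H)
I: 14  (via F)
J: 15  (via E)
K: 15  (via G)
L: 16  (via E)
C: 17  (via J)
B: 23  (via F)
Shortest route: G–H–F–B = 23 min.

23 min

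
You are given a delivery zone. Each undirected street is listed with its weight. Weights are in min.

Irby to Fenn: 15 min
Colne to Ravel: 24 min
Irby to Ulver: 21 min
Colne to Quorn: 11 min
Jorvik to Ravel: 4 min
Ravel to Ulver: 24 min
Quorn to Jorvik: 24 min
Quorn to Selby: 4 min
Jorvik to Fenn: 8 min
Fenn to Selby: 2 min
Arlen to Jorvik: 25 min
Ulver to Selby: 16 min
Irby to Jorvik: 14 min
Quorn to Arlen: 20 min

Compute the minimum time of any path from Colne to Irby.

32 min

Shortest distances from Colne:
Colne: 0
Quorn: 11  (via Colne)
Selby: 15  (via Quorn)
Fenn: 17  (via Selby)
Ravel: 24  (via Colne)
Jorvik: 25  (via Fenn)
Arlen: 31  (via Quorn)
Ulver: 31  (via Selby)
Irby: 32  (via Fenn)
Shortest route: Colne → Quorn → Selby → Fenn → Irby = 32 min.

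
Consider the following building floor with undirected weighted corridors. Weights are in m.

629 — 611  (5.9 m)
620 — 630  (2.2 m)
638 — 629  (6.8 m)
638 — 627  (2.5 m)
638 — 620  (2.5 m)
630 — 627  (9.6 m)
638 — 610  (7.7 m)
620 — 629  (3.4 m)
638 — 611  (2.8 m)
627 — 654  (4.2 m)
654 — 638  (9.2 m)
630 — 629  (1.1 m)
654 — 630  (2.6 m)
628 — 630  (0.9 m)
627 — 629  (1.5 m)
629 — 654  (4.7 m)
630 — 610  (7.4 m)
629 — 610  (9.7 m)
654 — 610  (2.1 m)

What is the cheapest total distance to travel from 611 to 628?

7.9 m

Shortest distances from 611:
611: 0
638: 2.8  (via 611)
620: 5.3  (via 638)
627: 5.3  (via 638)
629: 5.9  (via 611)
630: 7  (via 629)
628: 7.9  (via 630)
Shortest route: 611–629–630–628 = 7.9 m.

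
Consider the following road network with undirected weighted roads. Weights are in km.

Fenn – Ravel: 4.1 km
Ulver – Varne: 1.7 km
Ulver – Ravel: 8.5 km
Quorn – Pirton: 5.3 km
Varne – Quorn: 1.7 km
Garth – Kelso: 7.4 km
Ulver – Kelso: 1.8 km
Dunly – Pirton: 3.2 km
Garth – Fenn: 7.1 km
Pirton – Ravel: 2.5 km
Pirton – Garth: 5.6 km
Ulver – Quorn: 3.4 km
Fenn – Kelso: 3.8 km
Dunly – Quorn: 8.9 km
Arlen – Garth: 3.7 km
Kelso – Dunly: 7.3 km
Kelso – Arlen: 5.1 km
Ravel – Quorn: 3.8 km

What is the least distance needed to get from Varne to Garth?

Enumerating some paths:
Varne - Quorn - Ravel - Pirton - Garth: 1.7+3.8+2.5+5.6 = 13.6
Varne - Ulver - Kelso - Garth: 1.7+1.8+7.4 = 10.9
Varne - Quorn - Pirton - Garth: 1.7+5.3+5.6 = 12.6
Varne - Ulver - Kelso - Arlen - Garth: 1.7+1.8+5.1+3.7 = 12.3
Cheapest is Varne - Ulver - Kelso - Garth at 10.9 km.

10.9 km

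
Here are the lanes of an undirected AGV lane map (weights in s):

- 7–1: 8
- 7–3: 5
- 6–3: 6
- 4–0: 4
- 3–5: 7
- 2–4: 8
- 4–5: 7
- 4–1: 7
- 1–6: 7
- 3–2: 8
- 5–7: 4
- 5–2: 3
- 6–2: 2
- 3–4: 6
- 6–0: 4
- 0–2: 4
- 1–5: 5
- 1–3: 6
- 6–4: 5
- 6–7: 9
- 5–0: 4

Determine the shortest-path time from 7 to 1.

Enumerating some paths:
7 → 5 → 1: 4+5 = 9
7 → 3 → 1: 5+6 = 11
7 → 1: 8 = 8
7 → 5 → 2 → 6 → 1: 4+3+2+7 = 16
The minimum is 8 s via 7 → 1.

8 s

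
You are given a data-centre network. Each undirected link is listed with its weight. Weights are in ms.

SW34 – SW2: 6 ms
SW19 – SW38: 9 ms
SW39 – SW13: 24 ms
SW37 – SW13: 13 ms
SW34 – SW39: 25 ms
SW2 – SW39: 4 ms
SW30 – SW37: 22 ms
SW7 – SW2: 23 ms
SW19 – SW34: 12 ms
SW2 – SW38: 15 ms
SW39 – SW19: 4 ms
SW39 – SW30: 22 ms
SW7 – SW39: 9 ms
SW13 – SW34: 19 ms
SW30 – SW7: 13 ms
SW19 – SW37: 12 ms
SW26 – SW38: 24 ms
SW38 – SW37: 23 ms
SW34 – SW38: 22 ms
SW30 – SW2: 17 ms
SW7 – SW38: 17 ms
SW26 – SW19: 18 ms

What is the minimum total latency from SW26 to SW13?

Enumerating some paths:
SW26 → SW19 → SW34 → SW13: 18+12+19 = 49
SW26 → SW19 → SW39 → SW13: 18+4+24 = 46
SW26 → SW19 → SW39 → SW2 → SW34 → SW13: 18+4+4+6+19 = 51
SW26 → SW19 → SW37 → SW13: 18+12+13 = 43
The minimum is 43 ms via SW26 → SW19 → SW37 → SW13.

43 ms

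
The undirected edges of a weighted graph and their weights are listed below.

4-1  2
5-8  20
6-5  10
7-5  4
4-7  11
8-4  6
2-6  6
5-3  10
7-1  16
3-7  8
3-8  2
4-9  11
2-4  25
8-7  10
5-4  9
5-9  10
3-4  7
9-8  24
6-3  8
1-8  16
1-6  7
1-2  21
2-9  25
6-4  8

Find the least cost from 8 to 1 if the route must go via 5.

23

Shortest 8→5: 8–3–5 = 12
Shortest 5→1: 5–4–1 = 11
Total via 5: 12 + 11 = 23.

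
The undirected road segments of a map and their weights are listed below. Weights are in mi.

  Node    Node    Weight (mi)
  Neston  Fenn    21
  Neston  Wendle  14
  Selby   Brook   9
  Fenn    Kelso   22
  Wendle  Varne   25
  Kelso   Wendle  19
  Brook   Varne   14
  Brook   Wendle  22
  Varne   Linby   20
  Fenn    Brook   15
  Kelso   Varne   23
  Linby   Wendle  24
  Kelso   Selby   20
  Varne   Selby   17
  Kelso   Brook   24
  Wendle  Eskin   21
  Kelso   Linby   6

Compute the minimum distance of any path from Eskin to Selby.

52 mi

Settle nodes by increasing distance from Eskin:
Eskin: 0
Wendle: 21  (via Eskin)
Neston: 35  (via Wendle)
Kelso: 40  (via Wendle)
Brook: 43  (via Wendle)
Linby: 45  (via Wendle)
Varne: 46  (via Wendle)
Selby: 52  (via Brook)
Shortest route: Eskin → Wendle → Brook → Selby = 52 mi.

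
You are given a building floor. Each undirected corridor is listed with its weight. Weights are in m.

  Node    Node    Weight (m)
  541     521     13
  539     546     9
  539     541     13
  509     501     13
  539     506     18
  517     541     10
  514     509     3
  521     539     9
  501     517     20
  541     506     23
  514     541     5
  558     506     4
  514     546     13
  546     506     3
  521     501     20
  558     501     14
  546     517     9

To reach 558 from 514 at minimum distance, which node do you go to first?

Enumerating some paths:
514 → 546 → 506 → 558: 13+3+4 = 20
514 → 509 → 501 → 558: 3+13+14 = 30
514 → 541 → 517 → 546 → 506 → 558: 5+10+9+3+4 = 31
514 → 541 → 506 → 558: 5+23+4 = 32
Cheapest is 514 → 546 → 506 → 558 at 20 m.
So from 514 the first move is to 546.

546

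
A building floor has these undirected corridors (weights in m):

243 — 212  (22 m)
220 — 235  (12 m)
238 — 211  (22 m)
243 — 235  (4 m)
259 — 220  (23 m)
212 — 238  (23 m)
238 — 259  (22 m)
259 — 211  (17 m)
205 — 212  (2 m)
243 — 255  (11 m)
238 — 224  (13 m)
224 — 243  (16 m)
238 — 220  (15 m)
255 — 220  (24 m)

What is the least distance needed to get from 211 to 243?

Shortest distances from 211:
211: 0
259: 17  (via 211)
238: 22  (via 211)
224: 35  (via 238)
220: 37  (via 238)
212: 45  (via 238)
205: 47  (via 212)
235: 49  (via 220)
243: 51  (via 224)
Shortest route: 211 → 238 → 224 → 243 = 51 m.

51 m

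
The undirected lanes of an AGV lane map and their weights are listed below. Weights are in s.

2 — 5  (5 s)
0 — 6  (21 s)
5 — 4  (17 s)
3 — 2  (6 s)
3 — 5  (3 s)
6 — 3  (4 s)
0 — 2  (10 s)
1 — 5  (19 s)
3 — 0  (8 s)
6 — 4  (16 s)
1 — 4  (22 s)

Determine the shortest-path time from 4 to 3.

Compare a few routes:
4 → 5 → 2 → 3: 17+5+6 = 28
4 → 5 → 2 → 0 → 3: 17+5+10+8 = 40
4 → 6 → 3: 16+4 = 20
4 → 1 → 5 → 3: 22+19+3 = 44
The minimum is 20 s via 4 → 6 → 3.

20 s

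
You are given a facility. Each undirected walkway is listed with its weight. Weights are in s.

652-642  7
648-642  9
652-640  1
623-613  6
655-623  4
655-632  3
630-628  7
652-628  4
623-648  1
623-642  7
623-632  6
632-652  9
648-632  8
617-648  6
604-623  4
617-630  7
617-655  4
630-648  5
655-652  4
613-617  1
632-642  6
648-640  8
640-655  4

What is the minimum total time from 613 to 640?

9 s

Settle nodes by increasing distance from 613:
613: 0
617: 1  (via 613)
655: 5  (via 617)
623: 6  (via 613)
648: 7  (via 617)
632: 8  (via 655)
630: 8  (via 617)
640: 9  (via 655)
Shortest route: 613 → 617 → 655 → 640 = 9 s.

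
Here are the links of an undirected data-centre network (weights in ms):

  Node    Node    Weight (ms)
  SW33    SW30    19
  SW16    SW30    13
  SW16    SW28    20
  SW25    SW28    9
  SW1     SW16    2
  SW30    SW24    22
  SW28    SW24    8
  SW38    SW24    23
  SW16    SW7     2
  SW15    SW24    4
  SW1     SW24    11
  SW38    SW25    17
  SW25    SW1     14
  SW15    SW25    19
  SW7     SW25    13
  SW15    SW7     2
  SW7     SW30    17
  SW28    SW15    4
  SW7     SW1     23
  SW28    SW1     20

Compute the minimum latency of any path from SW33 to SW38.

Compare a few routes:
SW33 - SW30 - SW24 - SW38: 19+22+23 = 64
SW33 - SW30 - SW16 - SW7 - SW15 - SW24 - SW38: 19+13+2+2+4+23 = 63
Cheapest is SW33 - SW30 - SW16 - SW7 - SW15 - SW24 - SW38 at 63 ms.

63 ms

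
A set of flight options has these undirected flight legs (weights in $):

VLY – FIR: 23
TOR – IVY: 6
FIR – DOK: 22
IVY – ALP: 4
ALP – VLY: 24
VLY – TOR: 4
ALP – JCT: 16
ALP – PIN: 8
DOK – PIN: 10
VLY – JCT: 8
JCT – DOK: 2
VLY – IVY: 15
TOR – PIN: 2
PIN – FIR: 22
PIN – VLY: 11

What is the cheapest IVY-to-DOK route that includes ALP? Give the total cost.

$22

Best IVY to ALP: IVY → ALP costing 4
Shortest ALP→DOK: ALP → PIN → DOK = 18
Total via ALP: 4 + 18 = $22.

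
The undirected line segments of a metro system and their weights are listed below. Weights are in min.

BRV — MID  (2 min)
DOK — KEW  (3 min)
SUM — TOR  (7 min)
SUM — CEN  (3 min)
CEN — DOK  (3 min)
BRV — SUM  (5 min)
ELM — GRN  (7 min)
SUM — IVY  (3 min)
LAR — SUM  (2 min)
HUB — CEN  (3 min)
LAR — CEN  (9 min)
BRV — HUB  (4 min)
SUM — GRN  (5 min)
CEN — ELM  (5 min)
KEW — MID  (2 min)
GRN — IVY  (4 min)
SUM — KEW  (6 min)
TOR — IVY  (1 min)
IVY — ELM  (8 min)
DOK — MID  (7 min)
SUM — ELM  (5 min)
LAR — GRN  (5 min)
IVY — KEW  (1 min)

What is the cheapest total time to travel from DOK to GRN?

Shortest distances from DOK:
DOK: 0
CEN: 3  (via DOK)
KEW: 3  (via DOK)
IVY: 4  (via KEW)
MID: 5  (via KEW)
TOR: 5  (via IVY)
SUM: 6  (via CEN)
HUB: 6  (via CEN)
BRV: 7  (via MID)
LAR: 8  (via SUM)
GRN: 8  (via IVY)
Shortest route: DOK–KEW–IVY–GRN = 8 min.

8 min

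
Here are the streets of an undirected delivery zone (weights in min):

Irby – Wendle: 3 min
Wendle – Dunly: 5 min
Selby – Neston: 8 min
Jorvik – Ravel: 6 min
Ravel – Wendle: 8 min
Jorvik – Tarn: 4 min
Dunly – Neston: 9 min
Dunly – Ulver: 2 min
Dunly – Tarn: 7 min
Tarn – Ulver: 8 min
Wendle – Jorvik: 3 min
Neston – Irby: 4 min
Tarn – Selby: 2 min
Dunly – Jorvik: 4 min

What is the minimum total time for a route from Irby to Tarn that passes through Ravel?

21 min

Shortest Irby→Ravel: Irby → Wendle → Ravel = 11
Best Ravel to Tarn: Ravel → Jorvik → Tarn costing 10
Total via Ravel: 11 + 10 = 21 min.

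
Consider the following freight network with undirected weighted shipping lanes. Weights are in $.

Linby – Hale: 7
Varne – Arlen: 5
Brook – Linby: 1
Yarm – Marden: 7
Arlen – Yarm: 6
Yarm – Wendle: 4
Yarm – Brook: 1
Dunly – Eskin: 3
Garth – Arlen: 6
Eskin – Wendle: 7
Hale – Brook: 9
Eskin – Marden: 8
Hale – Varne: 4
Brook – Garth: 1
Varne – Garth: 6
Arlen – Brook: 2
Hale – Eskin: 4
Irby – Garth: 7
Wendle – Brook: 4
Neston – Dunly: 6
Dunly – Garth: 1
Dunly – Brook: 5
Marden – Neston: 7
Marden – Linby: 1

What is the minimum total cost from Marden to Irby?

$10

Candidate routes:
Marden–Linby–Brook–Dunly–Garth–Irby: 1+1+5+1+7 = 15
Marden–Linby–Brook–Garth–Irby: 1+1+1+7 = 10
The minimum is $10 via Marden–Linby–Brook–Garth–Irby.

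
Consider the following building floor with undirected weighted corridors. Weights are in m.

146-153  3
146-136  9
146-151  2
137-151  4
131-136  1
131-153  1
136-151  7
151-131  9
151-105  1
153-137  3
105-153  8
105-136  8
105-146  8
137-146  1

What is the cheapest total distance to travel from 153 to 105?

Enumerating some paths:
153 - 105: 8 = 8
153 - 137 - 146 - 151 - 105: 3+1+2+1 = 7
153 - 146 - 151 - 105: 3+2+1 = 6
Cheapest is 153 - 146 - 151 - 105 at 6 m.

6 m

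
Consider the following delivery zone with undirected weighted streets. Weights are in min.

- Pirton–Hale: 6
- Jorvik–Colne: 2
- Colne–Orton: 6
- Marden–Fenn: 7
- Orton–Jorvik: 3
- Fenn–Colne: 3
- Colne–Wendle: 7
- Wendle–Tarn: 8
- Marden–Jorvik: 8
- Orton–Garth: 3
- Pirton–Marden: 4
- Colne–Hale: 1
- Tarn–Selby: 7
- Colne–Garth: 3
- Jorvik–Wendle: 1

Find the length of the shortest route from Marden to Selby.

Compare a few routes:
Marden–Pirton–Hale–Colne–Jorvik–Wendle–Tarn–Selby: 4+6+1+2+1+8+7 = 29
Marden–Jorvik–Wendle–Tarn–Selby: 8+1+8+7 = 24
Marden–Fenn–Colne–Jorvik–Wendle–Tarn–Selby: 7+3+2+1+8+7 = 28
Cheapest is Marden–Jorvik–Wendle–Tarn–Selby at 24 min.

24 min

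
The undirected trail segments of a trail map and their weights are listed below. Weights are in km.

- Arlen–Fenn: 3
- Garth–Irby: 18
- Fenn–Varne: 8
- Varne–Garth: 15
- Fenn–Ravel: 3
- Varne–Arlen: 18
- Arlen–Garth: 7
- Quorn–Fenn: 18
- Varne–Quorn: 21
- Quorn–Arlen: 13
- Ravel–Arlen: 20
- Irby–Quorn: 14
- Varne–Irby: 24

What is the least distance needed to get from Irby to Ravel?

Settle nodes by increasing distance from Irby:
Irby: 0
Quorn: 14  (via Irby)
Garth: 18  (via Irby)
Varne: 24  (via Irby)
Arlen: 25  (via Garth)
Fenn: 28  (via Arlen)
Ravel: 31  (via Fenn)
Shortest route: Irby–Garth–Arlen–Fenn–Ravel = 31 km.

31 km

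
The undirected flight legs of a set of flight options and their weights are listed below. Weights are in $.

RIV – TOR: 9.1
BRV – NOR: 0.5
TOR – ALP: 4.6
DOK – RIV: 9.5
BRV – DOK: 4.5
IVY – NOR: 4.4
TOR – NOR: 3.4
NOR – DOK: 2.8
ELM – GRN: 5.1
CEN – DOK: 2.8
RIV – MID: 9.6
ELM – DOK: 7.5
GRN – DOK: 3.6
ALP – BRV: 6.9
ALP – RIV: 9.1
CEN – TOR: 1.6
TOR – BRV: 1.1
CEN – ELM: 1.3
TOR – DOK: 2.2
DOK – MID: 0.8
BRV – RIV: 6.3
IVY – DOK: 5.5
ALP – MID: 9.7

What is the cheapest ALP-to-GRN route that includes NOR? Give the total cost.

$12.6

Best ALP to NOR: ALP–TOR–BRV–NOR costing 6.2
Shortest NOR→GRN: NOR–DOK–GRN = 6.4
Total via NOR: 6.2 + 6.4 = $12.6.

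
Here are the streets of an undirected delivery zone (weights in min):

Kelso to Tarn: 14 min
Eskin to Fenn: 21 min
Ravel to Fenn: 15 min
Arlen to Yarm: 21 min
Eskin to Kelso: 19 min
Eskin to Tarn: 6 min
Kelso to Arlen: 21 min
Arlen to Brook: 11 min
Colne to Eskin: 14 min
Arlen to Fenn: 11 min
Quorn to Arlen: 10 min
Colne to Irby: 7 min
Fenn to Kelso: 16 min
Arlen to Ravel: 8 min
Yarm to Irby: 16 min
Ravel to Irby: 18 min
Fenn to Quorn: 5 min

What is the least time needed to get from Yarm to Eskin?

Shortest distances from Yarm:
Yarm: 0
Irby: 16  (via Yarm)
Arlen: 21  (via Yarm)
Colne: 23  (via Irby)
Ravel: 29  (via Arlen)
Quorn: 31  (via Arlen)
Fenn: 32  (via Arlen)
Brook: 32  (via Arlen)
Eskin: 37  (via Colne)
Shortest route: Yarm → Irby → Colne → Eskin = 37 min.

37 min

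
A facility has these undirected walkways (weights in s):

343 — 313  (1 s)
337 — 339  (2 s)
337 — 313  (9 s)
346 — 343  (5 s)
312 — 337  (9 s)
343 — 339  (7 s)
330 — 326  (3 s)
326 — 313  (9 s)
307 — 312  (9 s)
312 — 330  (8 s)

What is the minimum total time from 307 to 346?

Shortest distances from 307:
307: 0
312: 9  (via 307)
330: 17  (via 312)
337: 18  (via 312)
339: 20  (via 337)
326: 20  (via 330)
313: 27  (via 337)
343: 27  (via 339)
346: 32  (via 343)
Shortest route: 307 → 312 → 337 → 339 → 343 → 346 = 32 s.

32 s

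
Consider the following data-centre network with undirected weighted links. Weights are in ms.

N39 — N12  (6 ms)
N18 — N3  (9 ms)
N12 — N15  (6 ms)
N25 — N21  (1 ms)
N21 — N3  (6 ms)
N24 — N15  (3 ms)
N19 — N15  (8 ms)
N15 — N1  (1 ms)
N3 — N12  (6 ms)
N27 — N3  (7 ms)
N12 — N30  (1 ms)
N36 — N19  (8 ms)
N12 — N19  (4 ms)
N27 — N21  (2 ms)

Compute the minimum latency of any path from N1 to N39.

Settle nodes by increasing distance from N1:
N1: 0
N15: 1  (via N1)
N24: 4  (via N15)
N12: 7  (via N15)
N30: 8  (via N12)
N19: 9  (via N15)
N3: 13  (via N12)
N39: 13  (via N12)
Shortest route: N1–N15–N12–N39 = 13 ms.

13 ms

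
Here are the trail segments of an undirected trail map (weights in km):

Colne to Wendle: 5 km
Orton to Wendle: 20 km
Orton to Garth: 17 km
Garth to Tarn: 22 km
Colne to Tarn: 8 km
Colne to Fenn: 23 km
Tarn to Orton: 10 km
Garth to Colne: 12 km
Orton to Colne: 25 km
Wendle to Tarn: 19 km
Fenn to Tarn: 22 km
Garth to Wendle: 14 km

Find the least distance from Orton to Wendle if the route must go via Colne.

23 km

Shortest Orton→Colne: Orton–Tarn–Colne = 18
Shortest Colne→Wendle: Colne–Wendle = 5
Total via Colne: 18 + 5 = 23 km.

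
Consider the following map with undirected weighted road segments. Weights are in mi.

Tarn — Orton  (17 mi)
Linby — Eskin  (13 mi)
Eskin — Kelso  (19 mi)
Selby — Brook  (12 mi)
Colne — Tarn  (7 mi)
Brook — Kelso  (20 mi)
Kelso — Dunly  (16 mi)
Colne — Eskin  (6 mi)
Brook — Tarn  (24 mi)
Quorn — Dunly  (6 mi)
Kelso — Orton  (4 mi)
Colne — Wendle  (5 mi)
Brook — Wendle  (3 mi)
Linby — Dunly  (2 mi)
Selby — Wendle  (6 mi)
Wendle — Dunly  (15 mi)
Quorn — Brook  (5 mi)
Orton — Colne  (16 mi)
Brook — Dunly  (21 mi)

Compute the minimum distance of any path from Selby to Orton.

27 mi

Settle nodes by increasing distance from Selby:
Selby: 0
Wendle: 6  (via Selby)
Brook: 9  (via Wendle)
Colne: 11  (via Wendle)
Quorn: 14  (via Brook)
Eskin: 17  (via Colne)
Tarn: 18  (via Colne)
Dunly: 20  (via Quorn)
Linby: 22  (via Dunly)
Orton: 27  (via Colne)
Shortest route: Selby → Wendle → Colne → Orton = 27 mi.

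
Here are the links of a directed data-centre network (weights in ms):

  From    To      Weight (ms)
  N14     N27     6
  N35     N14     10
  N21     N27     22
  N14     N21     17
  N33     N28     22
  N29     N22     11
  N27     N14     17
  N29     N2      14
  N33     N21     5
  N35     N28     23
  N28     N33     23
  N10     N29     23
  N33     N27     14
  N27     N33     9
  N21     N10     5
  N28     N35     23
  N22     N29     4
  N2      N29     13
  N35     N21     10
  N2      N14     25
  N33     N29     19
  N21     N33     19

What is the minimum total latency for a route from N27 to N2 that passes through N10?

56 ms

Best N27 to N10: N27–N33–N21–N10 costing 19
Shortest N10→N2: N10–N29–N2 = 37
Total via N10: 19 + 37 = 56 ms.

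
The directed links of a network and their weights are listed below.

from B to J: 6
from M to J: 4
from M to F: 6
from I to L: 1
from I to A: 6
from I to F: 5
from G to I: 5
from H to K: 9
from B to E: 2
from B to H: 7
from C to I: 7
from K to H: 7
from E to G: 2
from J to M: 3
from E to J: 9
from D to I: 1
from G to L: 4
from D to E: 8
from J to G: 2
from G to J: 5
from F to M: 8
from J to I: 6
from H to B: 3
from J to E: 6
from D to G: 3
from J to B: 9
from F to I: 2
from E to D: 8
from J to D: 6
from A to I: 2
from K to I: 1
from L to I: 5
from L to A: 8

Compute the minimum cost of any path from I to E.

23

Settle nodes by increasing distance from I:
I: 0
L: 1  (via I)
F: 5  (via I)
A: 6  (via I)
M: 13  (via F)
J: 17  (via M)
G: 19  (via J)
D: 23  (via J)
E: 23  (via J)
Shortest route: I–F–M–J–E = 23.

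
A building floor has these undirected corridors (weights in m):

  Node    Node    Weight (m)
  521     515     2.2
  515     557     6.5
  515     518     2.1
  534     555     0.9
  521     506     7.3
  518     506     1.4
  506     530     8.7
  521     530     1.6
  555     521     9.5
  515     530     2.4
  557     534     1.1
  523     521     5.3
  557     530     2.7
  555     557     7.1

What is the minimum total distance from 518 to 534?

8.3 m

Running Dijkstra from 518:
518: 0
506: 1.4  (via 518)
515: 2.1  (via 518)
521: 4.3  (via 515)
530: 4.5  (via 515)
557: 7.2  (via 530)
534: 8.3  (via 557)
Shortest route: 518 → 515 → 530 → 557 → 534 = 8.3 m.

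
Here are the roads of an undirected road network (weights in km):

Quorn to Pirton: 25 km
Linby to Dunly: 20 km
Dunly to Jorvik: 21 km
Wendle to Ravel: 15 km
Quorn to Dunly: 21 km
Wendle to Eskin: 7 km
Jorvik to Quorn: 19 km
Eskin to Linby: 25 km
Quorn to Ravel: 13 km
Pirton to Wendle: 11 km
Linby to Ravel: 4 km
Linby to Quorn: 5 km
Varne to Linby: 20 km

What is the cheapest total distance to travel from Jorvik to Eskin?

49 km

Shortest distances from Jorvik:
Jorvik: 0
Quorn: 19  (via Jorvik)
Dunly: 21  (via Jorvik)
Linby: 24  (via Quorn)
Ravel: 28  (via Linby)
Wendle: 43  (via Ravel)
Varne: 44  (via Linby)
Pirton: 44  (via Quorn)
Eskin: 49  (via Linby)
Shortest route: Jorvik–Quorn–Linby–Eskin = 49 km.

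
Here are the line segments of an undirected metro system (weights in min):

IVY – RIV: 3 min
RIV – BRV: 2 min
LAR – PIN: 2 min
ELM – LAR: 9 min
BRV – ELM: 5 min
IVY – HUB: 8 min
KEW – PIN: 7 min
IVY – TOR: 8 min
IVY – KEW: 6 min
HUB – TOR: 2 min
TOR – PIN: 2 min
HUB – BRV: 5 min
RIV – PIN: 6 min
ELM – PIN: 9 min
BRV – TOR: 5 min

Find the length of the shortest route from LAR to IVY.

Compare a few routes:
LAR–PIN–RIV–IVY: 2+6+3 = 11
LAR–PIN–TOR–IVY: 2+2+8 = 12
Cheapest is LAR–PIN–RIV–IVY at 11 min.

11 min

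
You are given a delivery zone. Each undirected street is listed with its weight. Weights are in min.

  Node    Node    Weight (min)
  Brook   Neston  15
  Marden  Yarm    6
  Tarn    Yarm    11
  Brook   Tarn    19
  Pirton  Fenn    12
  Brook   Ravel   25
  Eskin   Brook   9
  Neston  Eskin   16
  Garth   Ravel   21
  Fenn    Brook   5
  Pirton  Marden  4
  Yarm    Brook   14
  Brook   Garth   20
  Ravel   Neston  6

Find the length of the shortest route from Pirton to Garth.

37 min

Enumerating some paths:
Pirton–Fenn–Brook–Neston–Ravel–Garth: 12+5+15+6+21 = 59
Pirton–Marden–Yarm–Brook–Garth: 4+6+14+20 = 44
Pirton–Fenn–Brook–Garth: 12+5+20 = 37
Cheapest is Pirton–Fenn–Brook–Garth at 37 min.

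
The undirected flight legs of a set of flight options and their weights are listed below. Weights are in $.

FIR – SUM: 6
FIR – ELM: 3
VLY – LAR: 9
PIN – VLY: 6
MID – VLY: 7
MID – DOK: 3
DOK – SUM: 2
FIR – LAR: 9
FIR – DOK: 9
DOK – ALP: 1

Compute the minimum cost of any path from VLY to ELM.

$21

Shortest distances from VLY:
VLY: 0
PIN: 6  (via VLY)
MID: 7  (via VLY)
LAR: 9  (via VLY)
DOK: 10  (via MID)
ALP: 11  (via DOK)
SUM: 12  (via DOK)
FIR: 18  (via LAR)
ELM: 21  (via FIR)
Shortest route: VLY–LAR–FIR–ELM = $21.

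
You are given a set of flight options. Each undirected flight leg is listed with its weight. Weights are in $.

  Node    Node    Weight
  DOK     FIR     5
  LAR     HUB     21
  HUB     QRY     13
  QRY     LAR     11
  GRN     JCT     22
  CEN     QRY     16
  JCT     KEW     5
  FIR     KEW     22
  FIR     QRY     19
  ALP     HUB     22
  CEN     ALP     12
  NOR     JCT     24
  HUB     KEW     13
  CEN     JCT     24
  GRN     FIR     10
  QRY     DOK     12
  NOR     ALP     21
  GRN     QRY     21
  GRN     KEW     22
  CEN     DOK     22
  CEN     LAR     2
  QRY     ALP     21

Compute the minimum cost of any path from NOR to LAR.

$35

Compare a few routes:
NOR - JCT - CEN - LAR: 24+24+2 = 50
NOR - ALP - QRY - LAR: 21+21+11 = 53
NOR - ALP - CEN - LAR: 21+12+2 = 35
NOR - ALP - CEN - QRY - LAR: 21+12+16+11 = 60
Cheapest is NOR - ALP - CEN - LAR at $35.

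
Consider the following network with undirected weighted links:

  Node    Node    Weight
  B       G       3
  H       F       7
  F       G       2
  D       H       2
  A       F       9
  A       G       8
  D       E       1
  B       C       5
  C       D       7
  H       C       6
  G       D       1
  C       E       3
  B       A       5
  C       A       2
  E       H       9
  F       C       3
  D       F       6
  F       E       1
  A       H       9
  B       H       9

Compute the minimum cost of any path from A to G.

Candidate routes:
A → C → F → G: 2+3+2 = 7
A → G: 8 = 8
A → C → E → F → G: 2+3+1+2 = 8
A → B → G: 5+3 = 8
Cheapest is A → C → F → G at 7.

7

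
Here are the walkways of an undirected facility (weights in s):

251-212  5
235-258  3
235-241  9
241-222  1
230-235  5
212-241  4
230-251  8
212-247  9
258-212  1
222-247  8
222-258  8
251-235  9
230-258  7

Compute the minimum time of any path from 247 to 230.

Running Dijkstra from 247:
247: 0
222: 8  (via 247)
212: 9  (via 247)
241: 9  (via 222)
258: 10  (via 212)
235: 13  (via 258)
251: 14  (via 212)
230: 17  (via 258)
Shortest route: 247 → 212 → 258 → 230 = 17 s.

17 s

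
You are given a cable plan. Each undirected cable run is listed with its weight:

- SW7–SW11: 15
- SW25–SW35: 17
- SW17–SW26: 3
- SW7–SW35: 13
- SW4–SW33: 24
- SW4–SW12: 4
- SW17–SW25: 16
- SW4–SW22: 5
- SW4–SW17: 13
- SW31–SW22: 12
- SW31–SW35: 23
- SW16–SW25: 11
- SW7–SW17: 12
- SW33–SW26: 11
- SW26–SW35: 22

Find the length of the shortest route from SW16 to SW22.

Running Dijkstra from SW16:
SW16: 0
SW25: 11  (via SW16)
SW17: 27  (via SW25)
SW35: 28  (via SW25)
SW26: 30  (via SW17)
SW7: 39  (via SW17)
SW4: 40  (via SW17)
SW33: 41  (via SW26)
SW12: 44  (via SW4)
SW22: 45  (via SW4)
Shortest route: SW16 → SW25 → SW17 → SW4 → SW22 = 45.

45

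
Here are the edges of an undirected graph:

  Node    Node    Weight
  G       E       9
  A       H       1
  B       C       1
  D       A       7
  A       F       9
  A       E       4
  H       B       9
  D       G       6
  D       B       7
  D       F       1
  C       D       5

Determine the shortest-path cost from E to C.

15

Settle nodes by increasing distance from E:
E: 0
A: 4  (via E)
H: 5  (via A)
G: 9  (via E)
D: 11  (via A)
F: 12  (via D)
B: 14  (via H)
C: 15  (via B)
Shortest route: E–A–H–B–C = 15.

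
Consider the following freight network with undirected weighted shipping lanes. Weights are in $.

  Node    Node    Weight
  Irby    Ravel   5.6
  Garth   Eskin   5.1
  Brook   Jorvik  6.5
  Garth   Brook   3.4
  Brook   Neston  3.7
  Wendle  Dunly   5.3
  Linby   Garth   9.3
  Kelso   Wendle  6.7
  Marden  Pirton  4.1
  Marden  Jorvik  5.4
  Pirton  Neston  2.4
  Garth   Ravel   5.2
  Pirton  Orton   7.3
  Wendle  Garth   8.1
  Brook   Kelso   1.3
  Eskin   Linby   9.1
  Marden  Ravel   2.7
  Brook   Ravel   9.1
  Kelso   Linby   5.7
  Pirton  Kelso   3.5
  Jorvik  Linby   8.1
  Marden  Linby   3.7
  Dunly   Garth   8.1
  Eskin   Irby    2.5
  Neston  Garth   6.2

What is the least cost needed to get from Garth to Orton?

Settle nodes by increasing distance from Garth:
Garth: 0
Brook: 3.4  (via Garth)
Kelso: 4.7  (via Brook)
Eskin: 5.1  (via Garth)
Ravel: 5.2  (via Garth)
Neston: 6.2  (via Garth)
Irby: 7.6  (via Eskin)
Marden: 7.9  (via Ravel)
Dunly: 8.1  (via Garth)
Wendle: 8.1  (via Garth)
Pirton: 8.2  (via Kelso)
Linby: 9.3  (via Garth)
Jorvik: 9.9  (via Brook)
Orton: 15.5  (via Pirton)
Shortest route: Garth–Brook–Kelso–Pirton–Orton = $15.5.

$15.5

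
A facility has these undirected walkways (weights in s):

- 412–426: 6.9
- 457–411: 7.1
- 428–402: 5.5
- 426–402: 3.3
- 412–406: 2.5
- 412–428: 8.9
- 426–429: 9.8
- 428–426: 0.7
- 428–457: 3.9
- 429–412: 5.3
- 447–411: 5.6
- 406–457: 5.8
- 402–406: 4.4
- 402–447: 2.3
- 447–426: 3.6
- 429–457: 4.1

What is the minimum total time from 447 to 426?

Shortest distances from 447:
447: 0
402: 2.3  (via 447)
426: 3.6  (via 447)
Shortest route: 447–426 = 3.6 s.

3.6 s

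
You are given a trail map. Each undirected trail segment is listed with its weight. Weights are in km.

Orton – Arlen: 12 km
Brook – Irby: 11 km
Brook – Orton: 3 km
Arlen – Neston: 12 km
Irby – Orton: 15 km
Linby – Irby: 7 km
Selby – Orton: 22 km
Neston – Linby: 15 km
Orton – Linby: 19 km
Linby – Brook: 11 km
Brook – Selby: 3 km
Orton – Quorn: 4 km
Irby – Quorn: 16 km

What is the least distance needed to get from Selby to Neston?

Running Dijkstra from Selby:
Selby: 0
Brook: 3  (via Selby)
Orton: 6  (via Brook)
Quorn: 10  (via Orton)
Linby: 14  (via Brook)
Irby: 14  (via Brook)
Arlen: 18  (via Orton)
Neston: 29  (via Linby)
Shortest route: Selby → Brook → Linby → Neston = 29 km.

29 km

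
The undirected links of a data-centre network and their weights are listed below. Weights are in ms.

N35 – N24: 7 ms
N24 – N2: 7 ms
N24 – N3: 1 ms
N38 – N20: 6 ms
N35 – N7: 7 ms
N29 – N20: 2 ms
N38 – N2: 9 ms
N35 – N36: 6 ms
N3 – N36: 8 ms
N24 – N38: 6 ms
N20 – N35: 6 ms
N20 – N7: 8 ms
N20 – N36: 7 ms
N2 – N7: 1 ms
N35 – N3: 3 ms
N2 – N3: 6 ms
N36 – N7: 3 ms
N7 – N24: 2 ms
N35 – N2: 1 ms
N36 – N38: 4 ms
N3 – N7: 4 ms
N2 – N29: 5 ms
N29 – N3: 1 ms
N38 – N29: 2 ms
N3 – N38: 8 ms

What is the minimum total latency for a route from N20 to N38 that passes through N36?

11 ms

Shortest N20→N36: N20–N36 = 7
Best N36 to N38: N36–N38 costing 4
Total via N36: 7 + 4 = 11 ms.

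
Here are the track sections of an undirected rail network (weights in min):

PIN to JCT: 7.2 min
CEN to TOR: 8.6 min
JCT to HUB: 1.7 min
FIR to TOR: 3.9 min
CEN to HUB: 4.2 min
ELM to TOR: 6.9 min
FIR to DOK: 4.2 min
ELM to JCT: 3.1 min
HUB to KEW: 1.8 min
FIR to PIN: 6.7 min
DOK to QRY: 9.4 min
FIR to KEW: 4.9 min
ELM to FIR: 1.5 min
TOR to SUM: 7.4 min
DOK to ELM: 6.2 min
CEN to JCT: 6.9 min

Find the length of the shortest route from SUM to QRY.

Settle nodes by increasing distance from SUM:
SUM: 0
TOR: 7.4  (via SUM)
FIR: 11.3  (via TOR)
ELM: 12.8  (via FIR)
DOK: 15.5  (via FIR)
JCT: 15.9  (via ELM)
CEN: 16  (via TOR)
KEW: 16.2  (via FIR)
HUB: 17.6  (via JCT)
PIN: 18  (via FIR)
QRY: 24.9  (via DOK)
Shortest route: SUM–TOR–FIR–DOK–QRY = 24.9 min.

24.9 min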